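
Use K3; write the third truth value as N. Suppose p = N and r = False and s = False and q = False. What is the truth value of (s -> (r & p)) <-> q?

r & p = False & N = False
s -> (r & p) = False -> False = True
(s -> (r & p)) <-> q = True <-> False = False

False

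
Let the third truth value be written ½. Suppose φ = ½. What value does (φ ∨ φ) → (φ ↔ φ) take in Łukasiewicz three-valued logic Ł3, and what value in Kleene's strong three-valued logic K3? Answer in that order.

⊤; ½

In Łukasiewicz three-valued logic Ł3: φ ∨ φ = ½ ∨ ½ = ½
φ ↔ φ = ½ ↔ ½ = ⊤  [1 − |½−½|]
(φ ∨ φ) → (φ ↔ φ) = ½ → ⊤ = ⊤
In Kleene's strong three-valued logic K3: φ ∨ φ = ½ ∨ ½ = ½
φ ↔ φ = ½ ↔ ½ = ½
(φ ∨ φ) → (φ ↔ φ) = ½ → ½ = ½  [¬½ ∨ ½]
They differ because Łukasiewicz three-valued logic Ł3 and Kleene's strong three-valued logic K3 treat ½ differently under implication.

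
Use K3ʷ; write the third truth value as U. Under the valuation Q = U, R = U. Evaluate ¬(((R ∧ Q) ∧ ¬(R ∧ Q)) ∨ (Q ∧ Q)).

U

R ∧ Q = U ∧ U = U
R ∧ Q = U ∧ U = U
¬(R ∧ Q) = ¬U = U
(R ∧ Q) ∧ ¬(R ∧ Q) = U ∧ U = U
Q ∧ Q = U ∧ U = U
((R ∧ Q) ∧ ¬(R ∧ Q)) ∨ (Q ∧ Q) = U ∨ U = U
¬(((R ∧ Q) ∧ ¬(R ∧ Q)) ∨ (Q ∧ Q)) = ¬U = U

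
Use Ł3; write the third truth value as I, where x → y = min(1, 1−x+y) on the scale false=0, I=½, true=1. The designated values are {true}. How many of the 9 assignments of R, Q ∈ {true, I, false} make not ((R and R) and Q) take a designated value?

Of the 9 assignments, 5 give a value in {true}.

5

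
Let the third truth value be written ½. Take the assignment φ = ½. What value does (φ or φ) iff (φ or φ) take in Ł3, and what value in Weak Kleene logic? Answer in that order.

1; ½

In Ł3: φ or φ = ½ or ½ = ½
φ or φ = ½ or ½ = ½
(φ or φ) iff (φ or φ) = ½ iff ½ = 1  [1 − |½−½|]
In Weak Kleene logic: φ or φ = ½ or ½ = ½
φ or φ = ½ or ½ = ½
(φ or φ) iff (φ or φ) = ½ iff ½ = ½
They differ because Ł3 and Weak Kleene logic treat ½ differently under the binary connectives.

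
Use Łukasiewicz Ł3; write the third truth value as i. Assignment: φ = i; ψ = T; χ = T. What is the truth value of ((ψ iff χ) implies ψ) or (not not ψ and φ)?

ψ iff χ = T iff T = T
(ψ iff χ) implies ψ = T implies T = T
not ψ = not T = F
not not ψ = not F = T
not not ψ and φ = T and i = i
((ψ iff χ) implies ψ) or (not not ψ and φ) = T or i = T

T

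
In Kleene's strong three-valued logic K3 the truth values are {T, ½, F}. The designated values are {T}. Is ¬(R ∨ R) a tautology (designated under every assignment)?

Countermodel: R=T gives F, which is not designated.

No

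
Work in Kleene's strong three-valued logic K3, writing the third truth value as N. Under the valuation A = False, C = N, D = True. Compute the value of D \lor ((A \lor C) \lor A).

True

A \lor C = False \lor N = N
(A \lor C) \lor A = N \lor False = N
D \lor ((A \lor C) \lor A) = True \lor N = True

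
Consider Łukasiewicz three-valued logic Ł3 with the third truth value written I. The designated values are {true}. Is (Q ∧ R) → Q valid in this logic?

Every assignment of Q, R over {true, I, false} gives a value in {true}.
In particular, with Q=I, R=I: (Q ∧ R) → Q = true.

Yes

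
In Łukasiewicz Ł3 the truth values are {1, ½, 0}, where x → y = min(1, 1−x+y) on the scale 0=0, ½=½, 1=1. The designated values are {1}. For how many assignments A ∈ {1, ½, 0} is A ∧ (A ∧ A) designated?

A=1: 1 ✓
A=½: ½ ·
A=0: 0 ·

1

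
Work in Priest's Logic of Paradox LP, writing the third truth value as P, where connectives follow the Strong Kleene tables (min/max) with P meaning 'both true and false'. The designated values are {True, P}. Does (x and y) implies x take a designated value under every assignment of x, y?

Every assignment of x, y over {True, P, False} gives a value in {True, P}.
In particular, with x=P, y=P: (x and y) implies x = P.

Yes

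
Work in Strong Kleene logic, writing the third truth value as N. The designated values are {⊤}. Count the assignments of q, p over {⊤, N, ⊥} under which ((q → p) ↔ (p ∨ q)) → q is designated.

4

Designated under: (q=⊤, p=⊤); (q=⊤, p=N); (q=⊤, p=⊥); (q=⊥, p=⊥).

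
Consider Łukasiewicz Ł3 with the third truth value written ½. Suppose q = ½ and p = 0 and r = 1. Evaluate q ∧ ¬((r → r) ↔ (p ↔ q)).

½

r → r = 1 → 1 = 1
p ↔ q = 0 ↔ ½ = ½  [1 − |0−½|]
(r → r) ↔ (p ↔ q) = 1 ↔ ½ = ½
¬((r → r) ↔ (p ↔ q)) = ¬½ = ½
q ∧ ¬((r → r) ↔ (p ↔ q)) = ½ ∧ ½ = ½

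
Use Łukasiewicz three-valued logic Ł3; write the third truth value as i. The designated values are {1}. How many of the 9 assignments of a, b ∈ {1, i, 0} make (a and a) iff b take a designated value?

3

Designated under: (a=1, b=1); (a=i, b=i); (a=0, b=0).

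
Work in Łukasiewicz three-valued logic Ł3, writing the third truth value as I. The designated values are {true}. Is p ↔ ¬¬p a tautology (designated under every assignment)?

Every assignment of p over {true, I, false} gives a value in {true}.
In particular, with p=I: p ↔ ¬¬p = true.

Yes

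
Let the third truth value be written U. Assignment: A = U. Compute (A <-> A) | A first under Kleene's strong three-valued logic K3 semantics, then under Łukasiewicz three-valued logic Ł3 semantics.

In Kleene's strong three-valued logic K3: A <-> A = U <-> U = U
(A <-> A) | A = U | U = U
In Łukasiewicz three-valued logic Ł3: A <-> A = U <-> U = true  [1 − |½−½|]
(A <-> A) | A = true | U = true
They differ because Kleene's strong three-valued logic K3 and Łukasiewicz three-valued logic Ł3 treat U differently under implication.

U; true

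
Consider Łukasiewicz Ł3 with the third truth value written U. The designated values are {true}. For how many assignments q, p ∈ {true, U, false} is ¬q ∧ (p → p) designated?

3

Designated under: (q=false, p=true); (q=false, p=U); (q=false, p=false).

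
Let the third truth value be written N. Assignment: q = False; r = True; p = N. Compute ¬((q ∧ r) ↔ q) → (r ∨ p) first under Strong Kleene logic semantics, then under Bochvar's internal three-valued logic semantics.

In Strong Kleene logic: q ∧ r = False ∧ True = False
(q ∧ r) ↔ q = False ↔ False = True
¬((q ∧ r) ↔ q) = ¬True = False
r ∨ p = True ∨ N = True
¬((q ∧ r) ↔ q) → (r ∨ p) = False → True = True
In Bochvar's internal three-valued logic: q ∧ r = False ∧ True = False
(q ∧ r) ↔ q = False ↔ False = True
¬((q ∧ r) ↔ q) = ¬True = False
r ∨ p = True ∨ N = N
¬((q ∧ r) ↔ q) → (r ∨ p) = False → N = N  [any arg is the third value ⇒ result is the third value]
They differ because Strong Kleene logic and Bochvar's internal three-valued logic treat N differently under the binary connectives.

True; N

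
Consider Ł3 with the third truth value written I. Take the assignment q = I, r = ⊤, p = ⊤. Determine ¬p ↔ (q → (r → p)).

¬p = ¬⊤ = ⊥
r → p = ⊤ → ⊤ = ⊤
q → (r → p) = I → ⊤ = ⊤  [min(1, 1−½+1)]
¬p ↔ (q → (r → p)) = ⊥ ↔ ⊤ = ⊥

⊥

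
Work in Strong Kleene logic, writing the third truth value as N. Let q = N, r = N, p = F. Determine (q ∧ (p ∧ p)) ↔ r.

N

p ∧ p = F ∧ F = F
q ∧ (p ∧ p) = N ∧ F = F
(q ∧ (p ∧ p)) ↔ r = F ↔ N = N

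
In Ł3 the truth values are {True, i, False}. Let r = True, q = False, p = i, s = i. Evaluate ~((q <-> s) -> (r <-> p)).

False

q <-> s = False <-> i = i  [1 − |0−½|]
r <-> p = True <-> i = i
(q <-> s) -> (r <-> p) = i -> i = True
~((q <-> s) -> (r <-> p)) = ~True = False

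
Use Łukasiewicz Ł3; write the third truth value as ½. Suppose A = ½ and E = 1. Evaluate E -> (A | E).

1

A | E = ½ | 1 = 1
E -> (A | E) = 1 -> 1 = 1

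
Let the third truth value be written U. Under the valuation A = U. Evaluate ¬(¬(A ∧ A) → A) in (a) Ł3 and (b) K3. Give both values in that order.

F; U

In Ł3: A ∧ A = U ∧ U = U
¬(A ∧ A) = ¬U = U
¬(A ∧ A) → A = U → U = T  [min(1, 1−½+½)]
¬(¬(A ∧ A) → A) = ¬T = F
In K3: A ∧ A = U ∧ U = U
¬(A ∧ A) = ¬U = U
¬(A ∧ A) → A = U → U = U
¬(¬(A ∧ A) → A) = ¬U = U
They differ because Ł3 and K3 treat U differently under implication.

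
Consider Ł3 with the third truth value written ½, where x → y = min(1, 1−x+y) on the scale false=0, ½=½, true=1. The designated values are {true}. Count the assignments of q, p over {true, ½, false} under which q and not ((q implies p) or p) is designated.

Designated under: (q=true, p=false).

1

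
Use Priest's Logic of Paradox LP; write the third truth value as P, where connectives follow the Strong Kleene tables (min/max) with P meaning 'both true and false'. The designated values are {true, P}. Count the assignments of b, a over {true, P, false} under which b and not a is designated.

4

Designated under: (b=true, a=P); (b=true, a=false); (b=P, a=P); (b=P, a=false).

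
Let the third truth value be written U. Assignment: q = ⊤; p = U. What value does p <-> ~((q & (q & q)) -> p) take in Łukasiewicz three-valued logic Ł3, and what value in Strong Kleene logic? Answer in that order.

⊤; U

In Łukasiewicz three-valued logic Ł3: q & q = ⊤ & ⊤ = ⊤
q & (q & q) = ⊤ & ⊤ = ⊤
(q & (q & q)) -> p = ⊤ -> U = U  [min(1, 1−1+½)]
~((q & (q & q)) -> p) = ~U = U
p <-> ~((q & (q & q)) -> p) = U <-> U = ⊤
In Strong Kleene logic: q & q = ⊤ & ⊤ = ⊤
q & (q & q) = ⊤ & ⊤ = ⊤
(q & (q & q)) -> p = ⊤ -> U = U  [~⊤ | U]
~((q & (q & q)) -> p) = ~U = U
p <-> ~((q & (q & q)) -> p) = U <-> U = U
They differ because Łukasiewicz three-valued logic Ł3 and Strong Kleene logic treat U differently under implication.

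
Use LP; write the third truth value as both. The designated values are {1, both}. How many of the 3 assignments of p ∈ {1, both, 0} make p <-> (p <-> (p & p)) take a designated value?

2

p=1: 1 ✓
p=both: both ✓
p=0: 0 ·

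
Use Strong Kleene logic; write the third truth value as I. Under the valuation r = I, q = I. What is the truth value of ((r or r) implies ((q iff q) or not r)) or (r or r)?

I

r or r = I or I = I
q iff q = I iff I = I
not r = not I = I
(q iff q) or not r = I or I = I
(r or r) implies ((q iff q) or not r) = I implies I = I
r or r = I or I = I
((r or r) implies ((q iff q) or not r)) or (r or r) = I or I = I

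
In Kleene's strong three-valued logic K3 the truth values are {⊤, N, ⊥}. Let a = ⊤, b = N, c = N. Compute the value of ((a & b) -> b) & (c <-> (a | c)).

N

a & b = ⊤ & N = N
(a & b) -> b = N -> N = N  [~N | N]
a | c = ⊤ | N = ⊤
c <-> (a | c) = N <-> ⊤ = N
((a & b) -> b) & (c <-> (a | c)) = N & N = N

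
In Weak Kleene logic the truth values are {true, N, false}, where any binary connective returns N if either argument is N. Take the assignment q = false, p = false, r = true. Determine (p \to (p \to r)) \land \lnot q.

true

p \to r = false \to true = true
p \to (p \to r) = false \to true = true
\lnot q = \lnot false = true
(p \to (p \to r)) \land \lnot q = true \land true = true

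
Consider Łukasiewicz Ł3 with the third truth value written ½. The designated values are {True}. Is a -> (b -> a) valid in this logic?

Yes

Every assignment of a, b over {True, ½, False} gives a value in {True}.
In particular, with a=½, b=½: a -> (b -> a) = True.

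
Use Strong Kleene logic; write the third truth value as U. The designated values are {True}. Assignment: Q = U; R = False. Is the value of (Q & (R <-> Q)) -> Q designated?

No

R <-> Q = False <-> U = U
Q & (R <-> Q) = U & U = U
(Q & (R <-> Q)) -> Q = U -> U = U  [~U | U]
U ∉ {True}.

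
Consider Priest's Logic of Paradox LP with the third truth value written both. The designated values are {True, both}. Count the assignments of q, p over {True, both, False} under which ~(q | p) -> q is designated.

Of the 9 assignments, 8 give a value in {True, both}.

8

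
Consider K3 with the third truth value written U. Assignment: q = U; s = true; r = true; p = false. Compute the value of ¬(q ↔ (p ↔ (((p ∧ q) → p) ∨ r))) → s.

p ∧ q = false ∧ U = false
(p ∧ q) → p = false → false = true
((p ∧ q) → p) ∨ r = true ∨ true = true
p ↔ (((p ∧ q) → p) ∨ r) = false ↔ true = false
q ↔ (p ↔ (((p ∧ q) → p) ∨ r)) = U ↔ false = U
¬(q ↔ (p ↔ (((p ∧ q) → p) ∨ r))) = ¬U = U
¬(q ↔ (p ↔ (((p ∧ q) → p) ∨ r))) → s = U → true = true  [¬U ∨ true]

true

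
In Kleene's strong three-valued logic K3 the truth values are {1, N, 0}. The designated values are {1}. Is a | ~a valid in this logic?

Countermodel: a=N gives N, which is not designated.

No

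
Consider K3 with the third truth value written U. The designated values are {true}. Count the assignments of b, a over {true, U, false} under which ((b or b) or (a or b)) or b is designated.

Of the 9 assignments, 5 give a value in {true}.

5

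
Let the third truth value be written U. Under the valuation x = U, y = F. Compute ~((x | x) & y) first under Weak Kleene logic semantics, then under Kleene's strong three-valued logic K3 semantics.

In Weak Kleene logic: x | x = U | U = U
(x | x) & y = U & F = U
~((x | x) & y) = ~U = U
In Kleene's strong three-valued logic K3: x | x = U | U = U
(x | x) & y = U & F = F
~((x | x) & y) = ~F = T
They differ because Weak Kleene logic and Kleene's strong three-valued logic K3 treat U differently under the binary connectives.

U; T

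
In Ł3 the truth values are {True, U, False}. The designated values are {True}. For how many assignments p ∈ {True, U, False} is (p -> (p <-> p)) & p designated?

p=True: True ✓
p=U: U ·
p=False: False ·

1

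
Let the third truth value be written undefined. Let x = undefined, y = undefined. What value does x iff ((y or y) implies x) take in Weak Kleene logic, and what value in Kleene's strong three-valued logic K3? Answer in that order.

undefined; undefined

In Weak Kleene logic: y or y = undefined or undefined = undefined
(y or y) implies x = undefined implies undefined = undefined  [any arg is the third value ⇒ result is the third value]
x iff ((y or y) implies x) = undefined iff undefined = undefined
In Kleene's strong three-valued logic K3: y or y = undefined or undefined = undefined
(y or y) implies x = undefined implies undefined = undefined  [not undefined or undefined]
x iff ((y or y) implies x) = undefined iff undefined = undefined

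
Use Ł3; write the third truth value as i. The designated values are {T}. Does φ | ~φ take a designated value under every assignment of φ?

No

Countermodel: φ=i gives i, which is not designated.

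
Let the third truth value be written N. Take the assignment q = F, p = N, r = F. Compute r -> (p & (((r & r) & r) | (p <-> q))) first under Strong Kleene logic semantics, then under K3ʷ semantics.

T; N

In Strong Kleene logic: r & r = F & F = F
(r & r) & r = F & F = F
p <-> q = N <-> F = N
((r & r) & r) | (p <-> q) = F | N = N
p & (((r & r) & r) | (p <-> q)) = N & N = N
r -> (p & (((r & r) & r) | (p <-> q))) = F -> N = T  [~F | N]
In K3ʷ: r & r = F & F = F
(r & r) & r = F & F = F
p <-> q = N <-> F = N
((r & r) & r) | (p <-> q) = F | N = N
p & (((r & r) & r) | (p <-> q)) = N & N = N
r -> (p & (((r & r) & r) | (p <-> q))) = F -> N = N  [any arg is the third value ⇒ result is the third value]
They differ because Strong Kleene logic and K3ʷ treat N differently under the binary connectives.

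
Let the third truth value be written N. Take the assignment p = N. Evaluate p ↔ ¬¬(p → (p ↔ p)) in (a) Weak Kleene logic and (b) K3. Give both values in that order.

In Weak Kleene logic: p ↔ p = N ↔ N = N
p → (p ↔ p) = N → N = N
¬(p → (p ↔ p)) = ¬N = N
¬¬(p → (p ↔ p)) = ¬N = N
p ↔ ¬¬(p → (p ↔ p)) = N ↔ N = N
In K3: p ↔ p = N ↔ N = N
p → (p ↔ p) = N → N = N
¬(p → (p ↔ p)) = ¬N = N
¬¬(p → (p ↔ p)) = ¬N = N
p ↔ ¬¬(p → (p ↔ p)) = N ↔ N = N

N; N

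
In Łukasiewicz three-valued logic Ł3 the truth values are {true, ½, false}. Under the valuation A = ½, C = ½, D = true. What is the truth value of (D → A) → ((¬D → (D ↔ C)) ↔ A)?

true

D → A = true → ½ = ½  [min(1, 1−1+½)]
¬D = ¬true = false
D ↔ C = true ↔ ½ = ½
¬D → (D ↔ C) = false → ½ = true
(¬D → (D ↔ C)) ↔ A = true ↔ ½ = ½
(D → A) → ((¬D → (D ↔ C)) ↔ A) = ½ → ½ = true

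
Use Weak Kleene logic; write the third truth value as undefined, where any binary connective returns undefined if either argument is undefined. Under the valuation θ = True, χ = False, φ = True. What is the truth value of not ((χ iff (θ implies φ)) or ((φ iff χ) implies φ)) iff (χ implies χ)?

θ implies φ = True implies True = True
χ iff (θ implies φ) = False iff True = False
φ iff χ = True iff False = False
(φ iff χ) implies φ = False implies True = True
(χ iff (θ implies φ)) or ((φ iff χ) implies φ) = False or True = True
not ((χ iff (θ implies φ)) or ((φ iff χ) implies φ)) = not True = False
χ implies χ = False implies False = True
not ((χ iff (θ implies φ)) or ((φ iff χ) implies φ)) iff (χ implies χ) = False iff True = False

False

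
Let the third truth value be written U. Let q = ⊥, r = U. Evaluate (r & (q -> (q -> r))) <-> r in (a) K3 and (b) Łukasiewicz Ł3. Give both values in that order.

U; ⊤

In K3: q -> r = ⊥ -> U = ⊤  [~⊥ | U]
q -> (q -> r) = ⊥ -> ⊤ = ⊤
r & (q -> (q -> r)) = U & ⊤ = U
(r & (q -> (q -> r))) <-> r = U <-> U = U
In Łukasiewicz Ł3: q -> r = ⊥ -> U = ⊤  [min(1, 1−0+½)]
q -> (q -> r) = ⊥ -> ⊤ = ⊤
r & (q -> (q -> r)) = U & ⊤ = U
(r & (q -> (q -> r))) <-> r = U <-> U = ⊤
They differ because K3 and Łukasiewicz Ł3 treat U differently under implication.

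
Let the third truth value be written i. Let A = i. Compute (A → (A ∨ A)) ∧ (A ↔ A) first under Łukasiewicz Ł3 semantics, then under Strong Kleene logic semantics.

1; i

In Łukasiewicz Ł3: A ∨ A = i ∨ i = i
A → (A ∨ A) = i → i = 1  [min(1, 1−½+½)]
A ↔ A = i ↔ i = 1
(A → (A ∨ A)) ∧ (A ↔ A) = 1 ∧ 1 = 1
In Strong Kleene logic: A ∨ A = i ∨ i = i
A → (A ∨ A) = i → i = i  [¬i ∨ i]
A ↔ A = i ↔ i = i
(A → (A ∨ A)) ∧ (A ↔ A) = i ∧ i = i
They differ because Łukasiewicz Ł3 and Strong Kleene logic treat i differently under implication.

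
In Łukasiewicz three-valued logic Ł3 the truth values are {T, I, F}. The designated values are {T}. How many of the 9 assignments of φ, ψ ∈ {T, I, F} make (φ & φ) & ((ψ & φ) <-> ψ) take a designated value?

Designated under: (φ=T, ψ=T); (φ=T, ψ=I); (φ=T, ψ=F).

3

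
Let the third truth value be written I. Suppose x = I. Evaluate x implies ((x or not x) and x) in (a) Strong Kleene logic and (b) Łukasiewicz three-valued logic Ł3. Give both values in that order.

I; T

In Strong Kleene logic: not x = not I = I
x or not x = I or I = I
(x or not x) and x = I and I = I
x implies ((x or not x) and x) = I implies I = I  [not I or I]
In Łukasiewicz three-valued logic Ł3: not x = not I = I
x or not x = I or I = I
(x or not x) and x = I and I = I
x implies ((x or not x) and x) = I implies I = T
They differ because Strong Kleene logic and Łukasiewicz three-valued logic Ł3 treat I differently under implication.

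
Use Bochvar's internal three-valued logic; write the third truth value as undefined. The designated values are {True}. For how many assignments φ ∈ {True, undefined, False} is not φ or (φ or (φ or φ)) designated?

2

φ=True: True ✓
φ=undefined: undefined ·
φ=False: True ✓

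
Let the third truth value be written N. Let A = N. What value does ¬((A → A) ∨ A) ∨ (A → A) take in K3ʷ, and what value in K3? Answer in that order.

In K3ʷ: A → A = N → N = N  [any arg is the third value ⇒ result is the third value]
(A → A) ∨ A = N ∨ N = N
¬((A → A) ∨ A) = ¬N = N
A → A = N → N = N
¬((A → A) ∨ A) ∨ (A → A) = N ∨ N = N
In K3: A → A = N → N = N
(A → A) ∨ A = N ∨ N = N
¬((A → A) ∨ A) = ¬N = N
A → A = N → N = N
¬((A → A) ∨ A) ∨ (A → A) = N ∨ N = N

N; N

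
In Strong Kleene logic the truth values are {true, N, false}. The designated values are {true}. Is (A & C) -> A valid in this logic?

Countermodel: A=N, C=true gives N, which is not designated.

No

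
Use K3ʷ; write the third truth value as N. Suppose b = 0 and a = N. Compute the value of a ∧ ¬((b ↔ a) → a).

N

b ↔ a = 0 ↔ N = N
(b ↔ a) → a = N → N = N
¬((b ↔ a) → a) = ¬N = N
a ∧ ¬((b ↔ a) → a) = N ∧ N = N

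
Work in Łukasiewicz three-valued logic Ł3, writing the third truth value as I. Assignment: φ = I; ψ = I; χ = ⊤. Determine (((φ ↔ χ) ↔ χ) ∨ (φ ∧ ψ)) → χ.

φ ↔ χ = I ↔ ⊤ = I  [1 − |½−1|]
(φ ↔ χ) ↔ χ = I ↔ ⊤ = I
φ ∧ ψ = I ∧ I = I
((φ ↔ χ) ↔ χ) ∨ (φ ∧ ψ) = I ∨ I = I
(((φ ↔ χ) ↔ χ) ∨ (φ ∧ ψ)) → χ = I → ⊤ = ⊤

⊤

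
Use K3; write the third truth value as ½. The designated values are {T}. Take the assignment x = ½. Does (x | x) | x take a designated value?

x | x = ½ | ½ = ½
(x | x) | x = ½ | ½ = ½
½ ∉ {T}.

No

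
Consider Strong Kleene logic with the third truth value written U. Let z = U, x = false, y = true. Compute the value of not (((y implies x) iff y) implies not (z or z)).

false

y implies x = true implies false = false
(y implies x) iff y = false iff true = false
z or z = U or U = U
not (z or z) = not U = U
((y implies x) iff y) implies not (z or z) = false implies U = true  [not false or U]
not (((y implies x) iff y) implies not (z or z)) = not true = false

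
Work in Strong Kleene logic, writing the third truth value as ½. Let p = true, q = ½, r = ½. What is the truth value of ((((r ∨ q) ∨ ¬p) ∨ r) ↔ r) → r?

½

r ∨ q = ½ ∨ ½ = ½
¬p = ¬true = false
(r ∨ q) ∨ ¬p = ½ ∨ false = ½
((r ∨ q) ∨ ¬p) ∨ r = ½ ∨ ½ = ½
(((r ∨ q) ∨ ¬p) ∨ r) ↔ r = ½ ↔ ½ = ½
((((r ∨ q) ∨ ¬p) ∨ r) ↔ r) → r = ½ → ½ = ½  [¬½ ∨ ½]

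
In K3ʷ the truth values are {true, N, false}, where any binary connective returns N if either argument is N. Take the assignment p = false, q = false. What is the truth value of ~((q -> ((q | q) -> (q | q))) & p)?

q | q = false | false = false
q | q = false | false = false
(q | q) -> (q | q) = false -> false = true
q -> ((q | q) -> (q | q)) = false -> true = true
(q -> ((q | q) -> (q | q))) & p = true & false = false
~((q -> ((q | q) -> (q | q))) & p) = ~false = true

true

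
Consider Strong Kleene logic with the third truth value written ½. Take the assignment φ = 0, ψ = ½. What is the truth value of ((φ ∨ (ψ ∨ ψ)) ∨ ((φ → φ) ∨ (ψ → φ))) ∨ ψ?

ψ ∨ ψ = ½ ∨ ½ = ½
φ ∨ (ψ ∨ ψ) = 0 ∨ ½ = ½
φ → φ = 0 → 0 = 1
ψ → φ = ½ → 0 = ½  [¬½ ∨ 0]
(φ → φ) ∨ (ψ → φ) = 1 ∨ ½ = 1
(φ ∨ (ψ ∨ ψ)) ∨ ((φ → φ) ∨ (ψ → φ)) = ½ ∨ 1 = 1
((φ ∨ (ψ ∨ ψ)) ∨ ((φ → φ) ∨ (ψ → φ))) ∨ ψ = 1 ∨ ½ = 1

1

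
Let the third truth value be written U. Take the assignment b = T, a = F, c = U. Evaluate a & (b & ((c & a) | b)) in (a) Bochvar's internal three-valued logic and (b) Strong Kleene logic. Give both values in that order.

In Bochvar's internal three-valued logic: c & a = U & F = U
(c & a) | b = U | T = U
b & ((c & a) | b) = T & U = U
a & (b & ((c & a) | b)) = F & U = U
In Strong Kleene logic: c & a = U & F = F
(c & a) | b = F | T = T
b & ((c & a) | b) = T & T = T
a & (b & ((c & a) | b)) = F & T = F
They differ because Bochvar's internal three-valued logic and Strong Kleene logic treat U differently under the binary connectives.

U; F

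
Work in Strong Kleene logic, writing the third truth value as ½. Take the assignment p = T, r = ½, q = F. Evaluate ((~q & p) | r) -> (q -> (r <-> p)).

T

~q = ~F = T
~q & p = T & T = T
(~q & p) | r = T | ½ = T
r <-> p = ½ <-> T = ½
q -> (r <-> p) = F -> ½ = T
((~q & p) | r) -> (q -> (r <-> p)) = T -> T = T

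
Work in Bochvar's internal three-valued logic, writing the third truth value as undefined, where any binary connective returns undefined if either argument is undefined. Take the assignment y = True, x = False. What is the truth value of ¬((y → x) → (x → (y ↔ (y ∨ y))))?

False

y → x = True → False = False
y ∨ y = True ∨ True = True
y ↔ (y ∨ y) = True ↔ True = True
x → (y ↔ (y ∨ y)) = False → True = True
(y → x) → (x → (y ↔ (y ∨ y))) = False → True = True
¬((y → x) → (x → (y ↔ (y ∨ y)))) = ¬True = False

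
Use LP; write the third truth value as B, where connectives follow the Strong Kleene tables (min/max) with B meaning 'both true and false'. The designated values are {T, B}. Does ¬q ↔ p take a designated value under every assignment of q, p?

Countermodel: q=T, p=T gives F, which is not designated.

No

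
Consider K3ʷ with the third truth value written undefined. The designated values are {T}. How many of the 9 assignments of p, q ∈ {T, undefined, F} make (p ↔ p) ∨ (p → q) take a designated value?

4

Designated under: (p=T, q=T); (p=T, q=F); (p=F, q=T); (p=F, q=F).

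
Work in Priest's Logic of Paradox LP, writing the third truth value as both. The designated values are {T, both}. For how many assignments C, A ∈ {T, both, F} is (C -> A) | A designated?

Of the 9 assignments, 8 give a value in {T, both}.

8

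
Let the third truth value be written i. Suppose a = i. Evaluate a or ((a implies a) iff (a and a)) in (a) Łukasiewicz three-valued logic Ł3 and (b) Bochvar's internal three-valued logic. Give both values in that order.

In Łukasiewicz three-valued logic Ł3: a implies a = i implies i = ⊤  [min(1, 1−½+½)]
a and a = i and i = i
(a implies a) iff (a and a) = ⊤ iff i = i
a or ((a implies a) iff (a and a)) = i or i = i
In Bochvar's internal three-valued logic: a implies a = i implies i = i  [any arg is the third value ⇒ result is the third value]
a and a = i and i = i
(a implies a) iff (a and a) = i iff i = i
a or ((a implies a) iff (a and a)) = i or i = i

i; i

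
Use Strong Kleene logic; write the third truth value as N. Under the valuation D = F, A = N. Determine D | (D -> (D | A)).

T

D | A = F | N = N
D -> (D | A) = F -> N = T  [~F | N]
D | (D -> (D | A)) = F | T = T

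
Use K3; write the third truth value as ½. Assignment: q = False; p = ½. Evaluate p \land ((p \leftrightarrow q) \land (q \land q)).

p \leftrightarrow q = ½ \leftrightarrow False = ½
q \land q = False \land False = False
(p \leftrightarrow q) \land (q \land q) = ½ \land False = False
p \land ((p \leftrightarrow q) \land (q \land q)) = ½ \land False = False

False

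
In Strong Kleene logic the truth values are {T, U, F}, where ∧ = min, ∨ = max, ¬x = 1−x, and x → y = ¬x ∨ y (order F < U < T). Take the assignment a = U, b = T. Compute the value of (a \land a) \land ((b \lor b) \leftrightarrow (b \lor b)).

U

a \land a = U \land U = U
b \lor b = T \lor T = T
b \lor b = T \lor T = T
(b \lor b) \leftrightarrow (b \lor b) = T \leftrightarrow T = T
(a \land a) \land ((b \lor b) \leftrightarrow (b \lor b)) = U \land T = U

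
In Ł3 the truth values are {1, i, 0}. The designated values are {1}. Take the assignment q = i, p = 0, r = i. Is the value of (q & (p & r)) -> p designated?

p & r = 0 & i = 0
q & (p & r) = i & 0 = 0
(q & (p & r)) -> p = 0 -> 0 = 1
1 ∈ {1}.

Yes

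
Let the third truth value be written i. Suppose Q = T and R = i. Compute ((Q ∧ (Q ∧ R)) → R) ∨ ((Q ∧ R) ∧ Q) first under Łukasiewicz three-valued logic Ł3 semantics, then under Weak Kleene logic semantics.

T; i

In Łukasiewicz three-valued logic Ł3: Q ∧ R = T ∧ i = i
Q ∧ (Q ∧ R) = T ∧ i = i
(Q ∧ (Q ∧ R)) → R = i → i = T  [min(1, 1−½+½)]
Q ∧ R = T ∧ i = i
(Q ∧ R) ∧ Q = i ∧ T = i
((Q ∧ (Q ∧ R)) → R) ∨ ((Q ∧ R) ∧ Q) = T ∨ i = T
In Weak Kleene logic: Q ∧ R = T ∧ i = i
Q ∧ (Q ∧ R) = T ∧ i = i
(Q ∧ (Q ∧ R)) → R = i → i = i
Q ∧ R = T ∧ i = i
(Q ∧ R) ∧ Q = i ∧ T = i
((Q ∧ (Q ∧ R)) → R) ∨ ((Q ∧ R) ∧ Q) = i ∨ i = i
They differ because Łukasiewicz three-valued logic Ł3 and Weak Kleene logic treat i differently under the binary connectives.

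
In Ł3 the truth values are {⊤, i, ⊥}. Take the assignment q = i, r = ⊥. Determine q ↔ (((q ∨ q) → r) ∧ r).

i

q ∨ q = i ∨ i = i
(q ∨ q) → r = i → ⊥ = i  [min(1, 1−½+0)]
((q ∨ q) → r) ∧ r = i ∧ ⊥ = ⊥
q ↔ (((q ∨ q) → r) ∧ r) = i ↔ ⊥ = i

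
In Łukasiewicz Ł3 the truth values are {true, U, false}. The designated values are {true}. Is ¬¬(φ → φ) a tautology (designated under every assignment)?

Yes

Every assignment of φ over {true, U, false} gives a value in {true}.
In particular, with φ=U: ¬¬(φ → φ) = true.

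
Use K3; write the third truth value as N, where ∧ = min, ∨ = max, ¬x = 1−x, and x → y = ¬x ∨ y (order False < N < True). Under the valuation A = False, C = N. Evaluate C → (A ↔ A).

True

A ↔ A = False ↔ False = True
C → (A ↔ A) = N → True = True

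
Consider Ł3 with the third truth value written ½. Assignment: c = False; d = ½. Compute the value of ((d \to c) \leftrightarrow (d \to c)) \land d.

d \to c = ½ \to False = ½  [min(1, 1−½+0)]
d \to c = ½ \to False = ½
(d \to c) \leftrightarrow (d \to c) = ½ \leftrightarrow ½ = True
((d \to c) \leftrightarrow (d \to c)) \land d = True \land ½ = ½

½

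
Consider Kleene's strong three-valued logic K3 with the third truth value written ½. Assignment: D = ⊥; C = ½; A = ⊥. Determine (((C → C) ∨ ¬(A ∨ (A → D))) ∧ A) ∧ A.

⊥

C → C = ½ → ½ = ½  [¬½ ∨ ½]
A → D = ⊥ → ⊥ = ⊤
A ∨ (A → D) = ⊥ ∨ ⊤ = ⊤
¬(A ∨ (A → D)) = ¬⊤ = ⊥
(C → C) ∨ ¬(A ∨ (A → D)) = ½ ∨ ⊥ = ½
((C → C) ∨ ¬(A ∨ (A → D))) ∧ A = ½ ∧ ⊥ = ⊥
(((C → C) ∨ ¬(A ∨ (A → D))) ∧ A) ∧ A = ⊥ ∧ ⊥ = ⊥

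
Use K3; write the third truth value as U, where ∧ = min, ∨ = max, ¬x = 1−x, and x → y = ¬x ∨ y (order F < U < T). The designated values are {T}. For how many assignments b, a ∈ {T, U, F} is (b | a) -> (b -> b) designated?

Of the 9 assignments, 6 give a value in {T}.

6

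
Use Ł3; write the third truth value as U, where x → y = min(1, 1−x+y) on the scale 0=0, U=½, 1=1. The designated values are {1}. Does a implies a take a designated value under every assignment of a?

Every assignment of a over {1, U, 0} gives a value in {1}.
In particular, with a=U: a implies a = 1.

Yes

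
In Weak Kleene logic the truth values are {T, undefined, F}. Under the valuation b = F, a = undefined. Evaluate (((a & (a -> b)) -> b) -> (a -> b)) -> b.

a -> b = undefined -> F = undefined
a & (a -> b) = undefined & undefined = undefined
(a & (a -> b)) -> b = undefined -> F = undefined
a -> b = undefined -> F = undefined
((a & (a -> b)) -> b) -> (a -> b) = undefined -> undefined = undefined
(((a & (a -> b)) -> b) -> (a -> b)) -> b = undefined -> F = undefined

undefined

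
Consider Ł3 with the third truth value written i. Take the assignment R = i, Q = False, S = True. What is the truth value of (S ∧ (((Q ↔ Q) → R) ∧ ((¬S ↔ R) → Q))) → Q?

i

Q ↔ Q = False ↔ False = True
(Q ↔ Q) → R = True → i = i  [min(1, 1−1+½)]
¬S = ¬True = False
¬S ↔ R = False ↔ i = i
(¬S ↔ R) → Q = i → False = i
((Q ↔ Q) → R) ∧ ((¬S ↔ R) → Q) = i ∧ i = i
S ∧ (((Q ↔ Q) → R) ∧ ((¬S ↔ R) → Q)) = True ∧ i = i
(S ∧ (((Q ↔ Q) → R) ∧ ((¬S ↔ R) → Q))) → Q = i → False = i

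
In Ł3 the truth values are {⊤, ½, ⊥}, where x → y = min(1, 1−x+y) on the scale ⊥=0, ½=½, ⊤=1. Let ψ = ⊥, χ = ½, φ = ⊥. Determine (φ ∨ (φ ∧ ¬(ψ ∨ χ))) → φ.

ψ ∨ χ = ⊥ ∨ ½ = ½
¬(ψ ∨ χ) = ¬½ = ½
φ ∧ ¬(ψ ∨ χ) = ⊥ ∧ ½ = ⊥
φ ∨ (φ ∧ ¬(ψ ∨ χ)) = ⊥ ∨ ⊥ = ⊥
(φ ∨ (φ ∧ ¬(ψ ∨ χ))) → φ = ⊥ → ⊥ = ⊤

⊤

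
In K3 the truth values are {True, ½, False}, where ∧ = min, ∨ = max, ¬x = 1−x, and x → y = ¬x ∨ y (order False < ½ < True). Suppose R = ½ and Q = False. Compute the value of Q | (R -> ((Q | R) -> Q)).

½

Q | R = False | ½ = ½
(Q | R) -> Q = ½ -> False = ½  [~½ | False]
R -> ((Q | R) -> Q) = ½ -> ½ = ½
Q | (R -> ((Q | R) -> Q)) = False | ½ = ½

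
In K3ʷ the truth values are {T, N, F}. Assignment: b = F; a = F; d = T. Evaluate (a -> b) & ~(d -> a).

a -> b = F -> F = T
d -> a = T -> F = F
~(d -> a) = ~F = T
(a -> b) & ~(d -> a) = T & T = T

T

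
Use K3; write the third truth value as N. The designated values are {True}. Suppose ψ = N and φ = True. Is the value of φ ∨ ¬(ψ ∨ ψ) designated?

Yes

ψ ∨ ψ = N ∨ N = N
¬(ψ ∨ ψ) = ¬N = N
φ ∨ ¬(ψ ∨ ψ) = True ∨ N = True
True ∈ {True}.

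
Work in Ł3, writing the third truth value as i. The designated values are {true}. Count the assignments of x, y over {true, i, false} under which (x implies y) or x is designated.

Of the 9 assignments, 8 give a value in {true}.

8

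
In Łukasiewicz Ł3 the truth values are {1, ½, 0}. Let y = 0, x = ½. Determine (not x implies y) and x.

not x = not ½ = ½
not x implies y = ½ implies 0 = ½  [min(1, 1−½+0)]
(not x implies y) and x = ½ and ½ = ½

½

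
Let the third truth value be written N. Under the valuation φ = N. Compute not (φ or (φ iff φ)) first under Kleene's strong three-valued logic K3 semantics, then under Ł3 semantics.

N; ⊥

In Kleene's strong three-valued logic K3: φ iff φ = N iff N = N
φ or (φ iff φ) = N or N = N
not (φ or (φ iff φ)) = not N = N
In Ł3: φ iff φ = N iff N = ⊤
φ or (φ iff φ) = N or ⊤ = ⊤
not (φ or (φ iff φ)) = not ⊤ = ⊥
They differ because Kleene's strong three-valued logic K3 and Ł3 treat N differently under implication.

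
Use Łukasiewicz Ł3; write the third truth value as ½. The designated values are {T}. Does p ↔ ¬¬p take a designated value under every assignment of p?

Every assignment of p over {T, ½, F} gives a value in {T}.
In particular, with p=½: p ↔ ¬¬p = T.

Yes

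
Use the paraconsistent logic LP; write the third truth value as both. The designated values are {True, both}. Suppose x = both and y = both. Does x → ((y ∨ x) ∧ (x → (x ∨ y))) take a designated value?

Yes

y ∨ x = both ∨ both = both
x ∨ y = both ∨ both = both
x → (x ∨ y) = both → both = both
(y ∨ x) ∧ (x → (x ∨ y)) = both ∧ both = both
x → ((y ∨ x) ∧ (x → (x ∨ y))) = both → both = both
both ∈ {True, both}.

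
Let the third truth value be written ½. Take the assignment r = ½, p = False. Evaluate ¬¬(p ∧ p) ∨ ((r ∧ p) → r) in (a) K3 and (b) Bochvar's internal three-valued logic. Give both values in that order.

True; ½

In K3: p ∧ p = False ∧ False = False
¬(p ∧ p) = ¬False = True
¬¬(p ∧ p) = ¬True = False
r ∧ p = ½ ∧ False = False
(r ∧ p) → r = False → ½ = True
¬¬(p ∧ p) ∨ ((r ∧ p) → r) = False ∨ True = True
In Bochvar's internal three-valued logic: p ∧ p = False ∧ False = False
¬(p ∧ p) = ¬False = True
¬¬(p ∧ p) = ¬True = False
r ∧ p = ½ ∧ False = ½
(r ∧ p) → r = ½ → ½ = ½
¬¬(p ∧ p) ∨ ((r ∧ p) → r) = False ∨ ½ = ½
They differ because K3 and Bochvar's internal three-valued logic treat ½ differently under the binary connectives.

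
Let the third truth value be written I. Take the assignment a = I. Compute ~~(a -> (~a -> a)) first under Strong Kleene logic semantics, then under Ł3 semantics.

I; 1

In Strong Kleene logic: ~a = ~I = I
~a -> a = I -> I = I  [~I | I]
a -> (~a -> a) = I -> I = I
~(a -> (~a -> a)) = ~I = I
~~(a -> (~a -> a)) = ~I = I
In Ł3: ~a = ~I = I
~a -> a = I -> I = 1  [min(1, 1−½+½)]
a -> (~a -> a) = I -> 1 = 1
~(a -> (~a -> a)) = ~1 = 0
~~(a -> (~a -> a)) = ~0 = 1
They differ because Strong Kleene logic and Ł3 treat I differently under implication.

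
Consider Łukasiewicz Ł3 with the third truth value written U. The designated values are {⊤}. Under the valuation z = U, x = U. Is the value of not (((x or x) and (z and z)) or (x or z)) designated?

x or x = U or U = U
z and z = U and U = U
(x or x) and (z and z) = U and U = U
x or z = U or U = U
((x or x) and (z and z)) or (x or z) = U or U = U
not (((x or x) and (z and z)) or (x or z)) = not U = U
U ∉ {⊤}.

No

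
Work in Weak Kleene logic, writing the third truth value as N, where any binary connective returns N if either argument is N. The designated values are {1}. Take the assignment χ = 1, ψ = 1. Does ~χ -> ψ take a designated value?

Yes

~χ = ~1 = 0
~χ -> ψ = 0 -> 1 = 1
1 ∈ {1}.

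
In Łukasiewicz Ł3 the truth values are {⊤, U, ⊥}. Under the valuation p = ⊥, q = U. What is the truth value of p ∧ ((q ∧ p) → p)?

⊥

q ∧ p = U ∧ ⊥ = ⊥
(q ∧ p) → p = ⊥ → ⊥ = ⊤
p ∧ ((q ∧ p) → p) = ⊥ ∧ ⊤ = ⊥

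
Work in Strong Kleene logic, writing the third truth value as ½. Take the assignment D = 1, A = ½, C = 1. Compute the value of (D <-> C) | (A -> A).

D <-> C = 1 <-> 1 = 1
A -> A = ½ -> ½ = ½  [~½ | ½]
(D <-> C) | (A -> A) = 1 | ½ = 1

1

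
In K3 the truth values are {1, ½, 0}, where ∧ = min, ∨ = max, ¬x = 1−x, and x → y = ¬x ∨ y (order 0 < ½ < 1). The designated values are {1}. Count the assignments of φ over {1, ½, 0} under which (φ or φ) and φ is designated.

1

φ=1: 1 ✓
φ=½: ½ ·
φ=0: 0 ·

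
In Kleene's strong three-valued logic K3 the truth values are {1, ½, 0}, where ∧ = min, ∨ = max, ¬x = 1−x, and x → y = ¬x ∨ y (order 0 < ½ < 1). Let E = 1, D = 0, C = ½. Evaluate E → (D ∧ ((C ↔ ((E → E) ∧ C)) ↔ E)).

E → E = 1 → 1 = 1
(E → E) ∧ C = 1 ∧ ½ = ½
C ↔ ((E → E) ∧ C) = ½ ↔ ½ = ½
(C ↔ ((E → E) ∧ C)) ↔ E = ½ ↔ 1 = ½
D ∧ ((C ↔ ((E → E) ∧ C)) ↔ E) = 0 ∧ ½ = 0
E → (D ∧ ((C ↔ ((E → E) ∧ C)) ↔ E)) = 1 → 0 = 0

0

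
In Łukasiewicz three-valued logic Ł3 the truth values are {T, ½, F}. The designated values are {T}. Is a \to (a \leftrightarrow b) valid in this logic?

Countermodel: a=T, b=½ gives ½, which is not designated.

No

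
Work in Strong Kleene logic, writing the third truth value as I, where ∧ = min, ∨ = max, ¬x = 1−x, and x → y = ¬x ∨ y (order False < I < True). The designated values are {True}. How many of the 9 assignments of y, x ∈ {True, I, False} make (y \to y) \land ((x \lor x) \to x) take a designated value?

Designated under: (y=True, x=True); (y=True, x=False); (y=False, x=True); (y=False, x=False).

4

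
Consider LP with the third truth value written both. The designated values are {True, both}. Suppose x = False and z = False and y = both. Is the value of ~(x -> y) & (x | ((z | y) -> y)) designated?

x -> y = False -> both = True  [~False | both]
~(x -> y) = ~True = False
z | y = False | both = both
(z | y) -> y = both -> both = both
x | ((z | y) -> y) = False | both = both
~(x -> y) & (x | ((z | y) -> y)) = False & both = False
False ∉ {True, both}.

No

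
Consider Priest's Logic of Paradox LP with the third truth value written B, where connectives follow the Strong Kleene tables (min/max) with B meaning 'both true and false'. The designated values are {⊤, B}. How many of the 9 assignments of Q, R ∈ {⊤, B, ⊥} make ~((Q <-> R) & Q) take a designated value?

8

Of the 9 assignments, 8 give a value in {⊤, B}.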